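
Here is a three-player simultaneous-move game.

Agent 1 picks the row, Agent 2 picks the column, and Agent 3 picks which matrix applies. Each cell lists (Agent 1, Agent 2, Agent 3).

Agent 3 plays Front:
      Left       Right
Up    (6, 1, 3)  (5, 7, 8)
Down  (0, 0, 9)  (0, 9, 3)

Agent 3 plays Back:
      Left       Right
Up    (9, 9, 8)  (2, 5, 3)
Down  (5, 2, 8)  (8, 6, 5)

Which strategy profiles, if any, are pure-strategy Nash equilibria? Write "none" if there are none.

(Up, Left, Front): Agent 2 can switch to Right (1 → 7). Not NE.
(Up, Left, Back): Agent 1 gets 9, best alternative 5; Agent 2 gets 9, best alternative 5; Agent 3 gets 8, best alternative 3. No profitable deviation — NE.
(Up, Right, Front): Agent 1 gets 5, best alternative 0; Agent 2 gets 7, best alternative 1; Agent 3 gets 8, best alternative 3. No profitable deviation — NE.
(Up, Right, Back): Agent 1 can switch to Down (2 → 8). Not NE.
(Down, Left, Front): Agent 1 can switch to Up (0 → 6). Not NE.
(Down, Left, Back): Agent 1 can switch to Up (5 → 9). Not NE.
(Down, Right, Front): Agent 1 can switch to Up (0 → 5). Not NE.
(Down, Right, Back): Agent 1 gets 8, best alternative 2; Agent 2 gets 6, best alternative 2; Agent 3 gets 5, best alternative 3. No profitable deviation — NE.

The pure Nash equilibria are (Up, Left, Back); (Up, Right, Front); (Down, Right, Back).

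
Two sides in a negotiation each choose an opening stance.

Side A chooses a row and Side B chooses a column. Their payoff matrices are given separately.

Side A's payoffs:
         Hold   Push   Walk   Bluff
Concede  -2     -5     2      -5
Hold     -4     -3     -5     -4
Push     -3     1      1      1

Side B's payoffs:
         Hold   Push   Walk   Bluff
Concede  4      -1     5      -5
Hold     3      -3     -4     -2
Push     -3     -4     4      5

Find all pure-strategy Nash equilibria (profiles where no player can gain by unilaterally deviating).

The pure Nash equilibria are (Concede, Walk), (Push, Bluff).

(Concede, Hold): Side B can switch to Walk (4 → 5). Not NE.
(Concede, Push): Side A can switch to Hold (-5 → -3). Not NE.
(Concede, Walk): Side A gets 2, best alternative 1; Side B gets 5, best alternative 4. No profitable deviation — NE.
(Concede, Bluff): Side A can switch to Hold (-5 → -4). Not NE.
(Hold, Hold): Side A can switch to Concede (-4 → -2). Not NE.
(Hold, Push): Side A can switch to Push (-3 → 1). Not NE.
(Hold, Walk): Side A can switch to Concede (-5 → 2). Not NE.
(Hold, Bluff): Side A can switch to Push (-4 → 1). Not NE.
(Push, Hold): Side A can switch to Concede (-3 → -2). Not NE.
(Push, Push): Side B can switch to Hold (-4 → -3). Not NE.
(Push, Walk): Side A can switch to Concede (1 → 2). Not NE.
(Push, Bluff): Side A gets 1, best alternative -4; Side B gets 5, best alternative 4. No profitable deviation — NE.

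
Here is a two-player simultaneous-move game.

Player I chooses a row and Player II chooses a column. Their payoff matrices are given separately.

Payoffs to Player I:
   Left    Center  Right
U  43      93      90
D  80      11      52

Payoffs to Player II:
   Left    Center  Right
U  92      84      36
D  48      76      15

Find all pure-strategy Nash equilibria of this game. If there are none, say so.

For each player, find the best response to each opponent profile; mutual best responses are the pure NE.
Player I against Left: payoffs 43, 80 → best response D.
Player I against Center: payoffs 93, 11 → best response U.
Player I against Right: payoffs 90, 52 → best response U.
Player II against U: payoffs 92, 84, 36 → best response Left.
Player II against D: payoffs 48, 76, 15 → best response Center.
No profile is a mutual best response for all players.

There is no pure-strategy Nash equilibrium.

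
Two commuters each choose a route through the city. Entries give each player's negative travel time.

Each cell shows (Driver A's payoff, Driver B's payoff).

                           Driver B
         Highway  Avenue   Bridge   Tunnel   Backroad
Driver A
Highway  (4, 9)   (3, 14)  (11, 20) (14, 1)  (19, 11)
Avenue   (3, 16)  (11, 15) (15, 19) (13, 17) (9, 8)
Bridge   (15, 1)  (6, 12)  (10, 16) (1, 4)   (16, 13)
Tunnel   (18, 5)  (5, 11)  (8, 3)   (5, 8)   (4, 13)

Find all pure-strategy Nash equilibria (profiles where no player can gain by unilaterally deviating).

Pure NE: (Avenue, Bridge)

For each strategy profile, look for a profitable unilateral deviation.
(Highway, Highway): Driver A can switch to Bridge (4 → 15). Not NE.
(Highway, Avenue): Driver A can switch to Avenue (3 → 11). Not NE.
(Highway, Bridge): Driver A can switch to Avenue (11 → 15). Not NE.
(Highway, Tunnel): Driver B can switch to Highway (1 → 9). Not NE.
(Highway, Backroad): Driver B can switch to Avenue (11 → 14). Not NE.
(Avenue, Highway): Driver A can switch to Highway (3 → 4). Not NE.
(Avenue, Avenue): Driver B can switch to Highway (15 → 16). Not NE.
(Avenue, Bridge): Driver A gets 15, best alternative 11; Driver B gets 19, best alternative 17. No profitable deviation — NE.
(Avenue, Tunnel): Driver A can switch to Highway (13 → 14). Not NE.
(Avenue, Backroad): Driver A can switch to Highway (9 → 19). Not NE.
(Bridge, Highway): Driver A can switch to Tunnel (15 → 18). Not NE.
(Bridge, Avenue): Driver A can switch to Avenue (6 → 11). Not NE.
(Bridge, Bridge): Driver A can switch to Highway (10 → 11). Not NE.
(The remaining 7 profiles each have a profitable deviation by the same check.)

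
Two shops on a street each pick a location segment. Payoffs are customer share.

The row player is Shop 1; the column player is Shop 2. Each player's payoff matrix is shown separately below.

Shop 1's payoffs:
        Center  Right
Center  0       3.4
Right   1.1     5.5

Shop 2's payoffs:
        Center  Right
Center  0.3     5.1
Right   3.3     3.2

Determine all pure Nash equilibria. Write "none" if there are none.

Shop 1 against Center: payoffs 0, 1.1 → best response Right.
Shop 1 against Right: payoffs 3.4, 5.5 → best response Right.
Shop 2 against Center: payoffs 0.3, 5.1 → best response Right.
Shop 2 against Right: payoffs 3.3, 3.2 → best response Center.
Mutual best responses: (Right, Center).

Pure NE: (Right, Center)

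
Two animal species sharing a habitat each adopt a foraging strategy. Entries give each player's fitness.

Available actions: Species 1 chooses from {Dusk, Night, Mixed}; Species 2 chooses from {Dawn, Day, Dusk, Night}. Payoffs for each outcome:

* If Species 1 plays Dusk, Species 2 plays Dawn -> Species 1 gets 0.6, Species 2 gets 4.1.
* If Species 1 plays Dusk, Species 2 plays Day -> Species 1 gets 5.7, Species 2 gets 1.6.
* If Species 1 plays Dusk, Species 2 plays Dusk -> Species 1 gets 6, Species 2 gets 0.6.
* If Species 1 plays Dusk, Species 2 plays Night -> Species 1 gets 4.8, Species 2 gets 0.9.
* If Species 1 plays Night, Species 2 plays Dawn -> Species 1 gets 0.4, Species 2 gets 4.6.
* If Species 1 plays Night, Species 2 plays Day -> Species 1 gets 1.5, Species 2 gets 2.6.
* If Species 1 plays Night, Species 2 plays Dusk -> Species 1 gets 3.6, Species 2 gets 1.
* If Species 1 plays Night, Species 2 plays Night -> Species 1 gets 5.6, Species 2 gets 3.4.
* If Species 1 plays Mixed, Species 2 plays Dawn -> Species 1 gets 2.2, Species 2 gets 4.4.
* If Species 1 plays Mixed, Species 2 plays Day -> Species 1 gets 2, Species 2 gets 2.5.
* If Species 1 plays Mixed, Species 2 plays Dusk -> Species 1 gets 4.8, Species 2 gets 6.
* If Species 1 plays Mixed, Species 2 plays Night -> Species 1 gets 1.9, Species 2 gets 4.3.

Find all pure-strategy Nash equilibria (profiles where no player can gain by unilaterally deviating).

For each strategy profile, look for a profitable unilateral deviation.
(Dusk, Dawn): Species 1 can switch to Mixed (0.6 → 2.2). Not NE.
(Dusk, Day): Species 2 can switch to Dawn (1.6 → 4.1). Not NE.
(Dusk, Dusk): Species 2 can switch to Dawn (0.6 → 4.1). Not NE.
(Dusk, Night): Species 1 can switch to Night (4.8 → 5.6). Not NE.
(Night, Dawn): Species 1 can switch to Dusk (0.4 → 0.6). Not NE.
(Night, Day): Species 1 can switch to Dusk (1.5 → 5.7). Not NE.
(Night, Dusk): Species 1 can switch to Dusk (3.6 → 6). Not NE.
(Night, Night): Species 2 can switch to Dawn (3.4 → 4.6). Not NE.
(Mixed, Dawn): Species 2 can switch to Dusk (4.4 → 6). Not NE.
(Mixed, Day): Species 1 can switch to Dusk (2 → 5.7). Not NE.
(The remaining 2 profiles each have a profitable deviation by the same check.)

No pure-strategy Nash equilibrium.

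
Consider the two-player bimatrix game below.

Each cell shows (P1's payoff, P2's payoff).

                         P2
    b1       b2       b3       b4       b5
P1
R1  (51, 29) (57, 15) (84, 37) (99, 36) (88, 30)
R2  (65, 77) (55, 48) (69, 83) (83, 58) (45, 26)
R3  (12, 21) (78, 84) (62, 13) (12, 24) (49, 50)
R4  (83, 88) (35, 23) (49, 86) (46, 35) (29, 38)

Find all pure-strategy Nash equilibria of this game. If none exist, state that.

For each player, find the best response to each opponent profile; mutual best responses are the pure NE.
P1 against b1: payoffs 51, 65, 12, 83 → best response R4.
P1 against b2: payoffs 57, 55, 78, 35 → best response R3.
P1 against b3: payoffs 84, 69, 62, 49 → best response R1.
P1 against b4: payoffs 99, 83, 12, 46 → best response R1.
P1 against b5: payoffs 88, 45, 49, 29 → best response R1.
P2 against R1: payoffs 29, 15, 37, 36, 30 → best response b3.
P2 against R2: payoffs 77, 48, 83, 58, 26 → best response b3.
P2 against R3: payoffs 21, 84, 13, 24, 50 → best response b2.
P2 against R4: payoffs 88, 23, 86, 35, 38 → best response b1.
Mutual best responses: (R1, b3); (R3, b2); (R4, b1).

Pure-strategy Nash equilibria: (R1, b3) and (R3, b2) and (R4, b1)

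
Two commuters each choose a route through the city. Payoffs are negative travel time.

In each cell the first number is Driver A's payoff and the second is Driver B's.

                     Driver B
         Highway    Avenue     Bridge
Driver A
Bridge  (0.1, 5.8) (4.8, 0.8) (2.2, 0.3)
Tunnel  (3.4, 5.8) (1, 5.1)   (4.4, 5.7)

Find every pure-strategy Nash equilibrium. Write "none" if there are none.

Pure NE: (Tunnel, Highway)

Driver A against Highway: payoffs 0.1, 3.4 → best response Tunnel.
Driver A against Avenue: payoffs 4.8, 1 → best response Bridge.
Driver A against Bridge: payoffs 2.2, 4.4 → best response Tunnel.
Driver B against Bridge: payoffs 5.8, 0.8, 0.3 → best response Highway.
Driver B against Tunnel: payoffs 5.8, 5.1, 5.7 → best response Highway.
Mutual best responses: (Tunnel, Highway).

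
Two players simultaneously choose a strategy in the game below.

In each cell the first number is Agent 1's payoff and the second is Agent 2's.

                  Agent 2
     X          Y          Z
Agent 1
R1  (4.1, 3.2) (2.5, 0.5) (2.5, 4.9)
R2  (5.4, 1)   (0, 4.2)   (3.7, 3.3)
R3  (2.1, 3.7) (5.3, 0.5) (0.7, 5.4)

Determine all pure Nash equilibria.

There is no pure-strategy Nash equilibrium.

Agent 1 against X: payoffs 4.1, 5.4, 2.1 → best response R2.
Agent 1 against Y: payoffs 2.5, 0, 5.3 → best response R3.
Agent 1 against Z: payoffs 2.5, 3.7, 0.7 → best response R2.
Agent 2 against R1: payoffs 3.2, 0.5, 4.9 → best response Z.
Agent 2 against R2: payoffs 1, 4.2, 3.3 → best response Y.
Agent 2 against R3: payoffs 3.7, 0.5, 5.4 → best response Z.
No profile is a mutual best response for all players.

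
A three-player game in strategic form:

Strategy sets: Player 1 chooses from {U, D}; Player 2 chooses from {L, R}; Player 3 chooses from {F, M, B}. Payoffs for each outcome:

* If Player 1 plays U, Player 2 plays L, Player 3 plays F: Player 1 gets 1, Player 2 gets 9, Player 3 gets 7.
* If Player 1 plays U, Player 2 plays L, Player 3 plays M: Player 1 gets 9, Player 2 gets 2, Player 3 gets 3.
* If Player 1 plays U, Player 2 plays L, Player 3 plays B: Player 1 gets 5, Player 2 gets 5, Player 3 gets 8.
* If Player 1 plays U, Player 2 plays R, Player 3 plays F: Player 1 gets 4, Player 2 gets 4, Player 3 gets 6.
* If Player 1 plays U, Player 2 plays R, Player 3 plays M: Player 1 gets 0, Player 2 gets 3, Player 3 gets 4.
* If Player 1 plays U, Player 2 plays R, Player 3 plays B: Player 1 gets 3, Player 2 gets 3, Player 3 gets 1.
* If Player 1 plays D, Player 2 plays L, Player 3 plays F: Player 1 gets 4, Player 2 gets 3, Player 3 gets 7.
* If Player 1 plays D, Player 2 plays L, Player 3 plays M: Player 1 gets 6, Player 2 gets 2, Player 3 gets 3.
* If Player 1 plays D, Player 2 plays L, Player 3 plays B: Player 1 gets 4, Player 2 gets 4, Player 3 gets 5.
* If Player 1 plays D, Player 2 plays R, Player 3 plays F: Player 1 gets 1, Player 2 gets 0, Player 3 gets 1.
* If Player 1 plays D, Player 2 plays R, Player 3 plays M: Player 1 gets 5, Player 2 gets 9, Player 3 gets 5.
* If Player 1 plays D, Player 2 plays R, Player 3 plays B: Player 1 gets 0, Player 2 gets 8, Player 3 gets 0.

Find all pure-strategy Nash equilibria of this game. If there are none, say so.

The pure Nash equilibria are (U, L, B) and (D, L, F) and (D, R, M).

Mark each player's best response to every combination of opponents' strategies; a profile where every player is best-responding is a pure Nash equilibrium.
Player 1 against (L, F): payoffs 1, 4 → best response D.
Player 1 against (L, M): payoffs 9, 6 → best response U.
Player 1 against (L, B): payoffs 5, 4 → best response U.
Player 1 against (R, F): payoffs 4, 1 → best response U.
Player 1 against (R, M): payoffs 0, 5 → best response D.
Player 1 against (R, B): payoffs 3, 0 → best response U.
Player 2 against (U, F): payoffs 9, 4 → best response L.
Player 2 against (U, M): payoffs 2, 3 → best response R.
Player 2 against (U, B): payoffs 5, 3 → best response L.
Player 2 against (D, F): payoffs 3, 0 → best response L.
Player 2 against (D, M): payoffs 2, 9 → best response R.
Player 2 against (D, B): payoffs 4, 8 → best response R.
Player 3 against (U, L): payoffs 7, 3, 8 → best response B.
Player 3 against (U, R): payoffs 6, 4, 1 → best response F.
Player 3 against (D, L): payoffs 7, 3, 5 → best response F.
Player 3 against (D, R): payoffs 1, 5, 0 → best response M.
Mutual best responses: (U, L, B); (D, L, F); (D, R, M).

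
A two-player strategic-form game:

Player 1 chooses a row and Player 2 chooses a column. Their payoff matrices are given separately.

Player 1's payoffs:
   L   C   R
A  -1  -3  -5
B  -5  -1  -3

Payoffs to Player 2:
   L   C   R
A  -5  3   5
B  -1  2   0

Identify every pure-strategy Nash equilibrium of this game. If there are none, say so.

Player 1 against L: payoffs -1, -5 → best response A.
Player 1 against C: payoffs -3, -1 → best response B.
Player 1 against R: payoffs -5, -3 → best response B.
Player 2 against A: payoffs -5, 3, 5 → best response R.
Player 2 against B: payoffs -1, 2, 0 → best response C.
Mutual best responses: (B, C).

Pure NE: (B, C)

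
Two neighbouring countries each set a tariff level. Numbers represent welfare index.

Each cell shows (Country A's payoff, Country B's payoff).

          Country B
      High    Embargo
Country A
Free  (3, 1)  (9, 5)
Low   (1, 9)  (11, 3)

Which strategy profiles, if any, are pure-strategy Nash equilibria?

No pure-strategy Nash equilibrium.

(Free, High): Country B can switch to Embargo (1 → 5). Not NE.
(Free, Embargo): Country A can switch to Low (9 → 11). Not NE.
(Low, High): Country A can switch to Free (1 → 3). Not NE.
(Low, Embargo): Country B can switch to High (3 → 9). Not NE.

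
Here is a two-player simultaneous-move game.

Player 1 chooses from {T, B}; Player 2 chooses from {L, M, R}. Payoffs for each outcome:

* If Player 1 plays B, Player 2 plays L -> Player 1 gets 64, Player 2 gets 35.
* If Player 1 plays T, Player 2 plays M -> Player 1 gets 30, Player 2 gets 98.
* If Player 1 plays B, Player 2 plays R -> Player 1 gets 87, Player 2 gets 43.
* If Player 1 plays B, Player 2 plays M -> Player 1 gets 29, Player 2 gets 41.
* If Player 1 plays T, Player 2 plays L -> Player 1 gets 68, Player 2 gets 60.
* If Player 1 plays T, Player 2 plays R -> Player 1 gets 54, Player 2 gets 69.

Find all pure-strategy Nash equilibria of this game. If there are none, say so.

The pure Nash equilibria are (T, M); (B, R).

For each player, find the best response to each opponent profile; mutual best responses are the pure NE.
Player 1 against L: payoffs 68, 64 → best response T.
Player 1 against M: payoffs 30, 29 → best response T.
Player 1 against R: payoffs 54, 87 → best response B.
Player 2 against T: payoffs 60, 98, 69 → best response M.
Player 2 against B: payoffs 35, 41, 43 → best response R.
Mutual best responses: (T, M); (B, R).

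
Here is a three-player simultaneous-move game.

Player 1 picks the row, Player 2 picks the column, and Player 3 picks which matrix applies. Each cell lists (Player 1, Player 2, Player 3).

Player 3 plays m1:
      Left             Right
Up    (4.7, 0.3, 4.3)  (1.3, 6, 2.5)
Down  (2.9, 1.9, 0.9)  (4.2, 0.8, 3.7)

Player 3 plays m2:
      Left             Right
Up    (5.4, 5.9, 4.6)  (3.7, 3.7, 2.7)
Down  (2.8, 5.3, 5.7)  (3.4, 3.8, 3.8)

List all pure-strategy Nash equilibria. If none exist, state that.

(Up, Left, m2)

Player 1 against (Left, m1): payoffs 4.7, 2.9 → best response Up.
Player 1 against (Left, m2): payoffs 5.4, 2.8 → best response Up.
Player 1 against (Right, m1): payoffs 1.3, 4.2 → best response Down.
Player 1 against (Right, m2): payoffs 3.7, 3.4 → best response Up.
Player 2 against (Up, m1): payoffs 0.3, 6 → best response Right.
Player 2 against (Up, m2): payoffs 5.9, 3.7 → best response Left.
Player 2 against (Down, m1): payoffs 1.9, 0.8 → best response Left.
Player 2 against (Down, m2): payoffs 5.3, 3.8 → best response Left.
Player 3 against (Up, Left): payoffs 4.3, 4.6 → best response m2.
Player 3 against (Up, Right): payoffs 2.5, 2.7 → best response m2.
Player 3 against (Down, Left): payoffs 0.9, 5.7 → best response m2.
Player 3 against (Down, Right): payoffs 3.7, 3.8 → best response m2.
Mutual best responses: (Up, Left, m2).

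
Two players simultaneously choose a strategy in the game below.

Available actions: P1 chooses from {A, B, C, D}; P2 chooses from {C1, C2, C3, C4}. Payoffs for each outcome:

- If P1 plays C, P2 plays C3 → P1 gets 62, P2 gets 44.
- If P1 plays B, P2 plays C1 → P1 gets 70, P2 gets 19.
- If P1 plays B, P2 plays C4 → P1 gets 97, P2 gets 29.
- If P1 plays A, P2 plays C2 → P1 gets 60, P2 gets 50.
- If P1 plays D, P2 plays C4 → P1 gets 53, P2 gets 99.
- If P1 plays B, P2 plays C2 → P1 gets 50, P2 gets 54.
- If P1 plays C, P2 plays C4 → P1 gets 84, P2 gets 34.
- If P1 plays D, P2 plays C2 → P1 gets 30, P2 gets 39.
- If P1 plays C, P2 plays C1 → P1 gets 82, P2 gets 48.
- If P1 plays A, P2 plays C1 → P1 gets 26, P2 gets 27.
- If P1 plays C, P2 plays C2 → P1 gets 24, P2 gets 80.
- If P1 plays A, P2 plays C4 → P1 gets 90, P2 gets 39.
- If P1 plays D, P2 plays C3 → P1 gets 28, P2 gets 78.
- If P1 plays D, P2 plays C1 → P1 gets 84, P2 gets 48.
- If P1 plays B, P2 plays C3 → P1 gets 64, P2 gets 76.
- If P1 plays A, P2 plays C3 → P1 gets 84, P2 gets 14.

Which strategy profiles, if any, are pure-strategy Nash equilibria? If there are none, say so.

The unique pure-strategy Nash equilibrium is (A, C2).

P1 against C1: payoffs 26, 70, 82, 84 → best response D.
P1 against C2: payoffs 60, 50, 24, 30 → best response A.
P1 against C3: payoffs 84, 64, 62, 28 → best response A.
P1 against C4: payoffs 90, 97, 84, 53 → best response B.
P2 against A: payoffs 27, 50, 14, 39 → best response C2.
P2 against B: payoffs 19, 54, 76, 29 → best response C3.
P2 against C: payoffs 48, 80, 44, 34 → best response C2.
P2 against D: payoffs 48, 39, 78, 99 → best response C4.
Mutual best responses: (A, C2).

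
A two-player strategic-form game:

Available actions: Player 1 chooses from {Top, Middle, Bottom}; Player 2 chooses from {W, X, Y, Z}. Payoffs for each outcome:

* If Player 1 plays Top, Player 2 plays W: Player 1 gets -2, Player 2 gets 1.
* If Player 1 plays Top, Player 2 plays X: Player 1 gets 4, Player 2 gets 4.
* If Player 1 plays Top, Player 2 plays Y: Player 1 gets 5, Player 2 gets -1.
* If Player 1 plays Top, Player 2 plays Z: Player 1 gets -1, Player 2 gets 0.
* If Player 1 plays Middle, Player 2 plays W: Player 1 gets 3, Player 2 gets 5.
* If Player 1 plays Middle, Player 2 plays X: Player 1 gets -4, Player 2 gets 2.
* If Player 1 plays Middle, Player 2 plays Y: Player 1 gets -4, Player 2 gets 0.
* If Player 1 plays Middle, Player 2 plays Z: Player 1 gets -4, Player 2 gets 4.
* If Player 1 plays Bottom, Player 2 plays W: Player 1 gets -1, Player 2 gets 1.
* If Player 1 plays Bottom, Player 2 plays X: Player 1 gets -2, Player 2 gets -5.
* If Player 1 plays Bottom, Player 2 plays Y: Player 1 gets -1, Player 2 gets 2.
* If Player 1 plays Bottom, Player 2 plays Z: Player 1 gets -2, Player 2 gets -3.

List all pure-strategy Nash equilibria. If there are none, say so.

Player 1 against W: payoffs -2, 3, -1 → best response Middle.
Player 1 against X: payoffs 4, -4, -2 → best response Top.
Player 1 against Y: payoffs 5, -4, -1 → best response Top.
Player 1 against Z: payoffs -1, -4, -2 → best response Top.
Player 2 against Top: payoffs 1, 4, -1, 0 → best response X.
Player 2 against Middle: payoffs 5, 2, 0, 4 → best response W.
Player 2 against Bottom: payoffs 1, -5, 2, -3 → best response Y.
Mutual best responses: (Top, X); (Middle, W).

The pure Nash equilibria are (Top, X) and (Middle, W).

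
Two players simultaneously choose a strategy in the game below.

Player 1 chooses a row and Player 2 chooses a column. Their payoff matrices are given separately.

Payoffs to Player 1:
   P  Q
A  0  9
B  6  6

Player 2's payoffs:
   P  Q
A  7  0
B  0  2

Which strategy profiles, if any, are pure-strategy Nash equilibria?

none

For each strategy profile, look for a profitable unilateral deviation.
(A, P): Player 1 can switch to B (0 → 6). Not NE.
(A, Q): Player 2 can switch to P (0 → 7). Not NE.
(B, P): Player 2 can switch to Q (0 → 2). Not NE.
(B, Q): Player 1 can switch to A (6 → 9). Not NE.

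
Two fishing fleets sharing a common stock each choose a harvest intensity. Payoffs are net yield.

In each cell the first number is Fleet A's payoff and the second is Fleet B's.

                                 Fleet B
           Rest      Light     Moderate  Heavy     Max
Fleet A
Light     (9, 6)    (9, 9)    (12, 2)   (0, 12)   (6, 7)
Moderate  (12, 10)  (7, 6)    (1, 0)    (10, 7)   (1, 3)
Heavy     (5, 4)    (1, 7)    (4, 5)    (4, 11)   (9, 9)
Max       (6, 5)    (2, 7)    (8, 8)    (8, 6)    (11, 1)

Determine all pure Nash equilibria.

(Light, Rest): Fleet A can switch to Moderate (9 → 12). Not NE.
(Light, Light): Fleet B can switch to Heavy (9 → 12). Not NE.
(Light, Moderate): Fleet B can switch to Rest (2 → 6). Not NE.
(Light, Heavy): Fleet A can switch to Moderate (0 → 10). Not NE.
(Light, Max): Fleet A can switch to Heavy (6 → 9). Not NE.
(Moderate, Rest): Fleet A gets 12, best alternative 9; Fleet B gets 10, best alternative 7. No profitable deviation — NE.
(Moderate, Light): Fleet A can switch to Light (7 → 9). Not NE.
(Moderate, Moderate): Fleet A can switch to Light (1 → 12). Not NE.
(Moderate, Heavy): Fleet B can switch to Rest (7 → 10). Not NE.
(Moderate, Max): Fleet A can switch to Light (1 → 6). Not NE.
(Heavy, Rest): Fleet A can switch to Light (5 → 9). Not NE.
(Heavy, Light): Fleet A can switch to Light (1 → 9). Not NE.
(Heavy, Moderate): Fleet A can switch to Light (4 → 12). Not NE.
(The remaining 7 profiles each have a profitable deviation by the same check.)

Pure NE: (Moderate, Rest)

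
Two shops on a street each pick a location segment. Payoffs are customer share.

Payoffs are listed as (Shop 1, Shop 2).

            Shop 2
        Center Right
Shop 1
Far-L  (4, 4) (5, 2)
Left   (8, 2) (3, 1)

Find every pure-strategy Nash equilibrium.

Shop 1 against Center: payoffs 4, 8 → best response Left.
Shop 1 against Right: payoffs 5, 3 → best response Far-L.
Shop 2 against Far-L: payoffs 4, 2 → best response Center.
Shop 2 against Left: payoffs 2, 1 → best response Center.
Mutual best responses: (Left, Center).

Pure NE: (Left, Center)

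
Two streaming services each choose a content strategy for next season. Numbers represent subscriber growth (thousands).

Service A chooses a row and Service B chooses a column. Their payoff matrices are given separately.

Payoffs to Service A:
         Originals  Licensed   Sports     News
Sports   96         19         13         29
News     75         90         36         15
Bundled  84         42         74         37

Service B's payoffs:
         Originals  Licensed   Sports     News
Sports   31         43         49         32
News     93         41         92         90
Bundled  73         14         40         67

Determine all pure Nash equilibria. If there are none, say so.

Check each profile: it is a Nash equilibrium iff no player can strictly gain by switching unilaterally.
(Sports, Originals): Service B can switch to Licensed (31 → 43). Not NE.
(Sports, Licensed): Service A can switch to News (19 → 90). Not NE.
(Sports, Sports): Service A can switch to News (13 → 36). Not NE.
(Sports, News): Service A can switch to Bundled (29 → 37). Not NE.
(News, Originals): Service A can switch to Sports (75 → 96). Not NE.
(News, Licensed): Service B can switch to Originals (41 → 93). Not NE.
(News, Sports): Service A can switch to Bundled (36 → 74). Not NE.
(News, News): Service A can switch to Sports (15 → 29). Not NE.
(Bundled, Originals): Service A can switch to Sports (84 → 96). Not NE.
(Bundled, Licensed): Service A can switch to News (42 → 90). Not NE.
(The remaining 2 profiles each have a profitable deviation by the same check.)

none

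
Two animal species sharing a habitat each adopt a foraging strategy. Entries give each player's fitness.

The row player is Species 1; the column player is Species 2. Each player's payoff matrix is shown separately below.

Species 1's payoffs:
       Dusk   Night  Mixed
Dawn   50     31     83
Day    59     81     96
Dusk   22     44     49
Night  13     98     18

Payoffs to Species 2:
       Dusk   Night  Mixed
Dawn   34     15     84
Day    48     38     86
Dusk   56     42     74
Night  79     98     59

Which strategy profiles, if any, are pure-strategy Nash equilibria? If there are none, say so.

(Dawn, Dusk): Species 1 can switch to Day (50 → 59). Not NE.
(Dawn, Night): Species 1 can switch to Day (31 → 81). Not NE.
(Dawn, Mixed): Species 1 can switch to Day (83 → 96). Not NE.
(Day, Dusk): Species 2 can switch to Mixed (48 → 86). Not NE.
(Day, Night): Species 1 can switch to Night (81 → 98). Not NE.
(Day, Mixed): Species 1 gets 96, best alternative 83; Species 2 gets 86, best alternative 48. No profitable deviation — NE.
(Dusk, Dusk): Species 1 can switch to Dawn (22 → 50). Not NE.
(Dusk, Night): Species 1 can switch to Day (44 → 81). Not NE.
(Dusk, Mixed): Species 1 can switch to Dawn (49 → 83). Not NE.
(Night, Dusk): Species 1 can switch to Dawn (13 → 50). Not NE.
(Night, Night): Species 1 gets 98, best alternative 81; Species 2 gets 98, best alternative 79. No profitable deviation — NE.
(Night, Mixed): Species 1 can switch to Dawn (18 → 83). Not NE.

Pure-strategy Nash equilibria: (Day, Mixed), (Night, Night)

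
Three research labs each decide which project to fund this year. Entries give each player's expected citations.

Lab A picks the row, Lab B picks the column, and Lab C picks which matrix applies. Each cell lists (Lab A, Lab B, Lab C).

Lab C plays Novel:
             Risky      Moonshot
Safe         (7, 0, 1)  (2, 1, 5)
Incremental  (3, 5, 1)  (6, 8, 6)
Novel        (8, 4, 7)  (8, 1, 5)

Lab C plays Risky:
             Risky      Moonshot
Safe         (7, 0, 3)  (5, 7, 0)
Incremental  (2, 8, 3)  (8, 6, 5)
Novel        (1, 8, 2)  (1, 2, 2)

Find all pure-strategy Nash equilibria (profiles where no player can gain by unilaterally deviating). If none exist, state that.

For each player, find the best response to each opponent profile; mutual best responses are the pure NE.
Lab A against (Risky, Novel): payoffs 7, 3, 8 → best response Novel.
Lab A against (Risky, Risky): payoffs 7, 2, 1 → best response Safe.
Lab A against (Moonshot, Novel): payoffs 2, 6, 8 → best response Novel.
Lab A against (Moonshot, Risky): payoffs 5, 8, 1 → best response Incremental.
Lab B against (Safe, Novel): payoffs 0, 1 → best response Moonshot.
Lab B against (Safe, Risky): payoffs 0, 7 → best response Moonshot.
Lab B against (Incremental, Novel): payoffs 5, 8 → best response Moonshot.
Lab B against (Incremental, Risky): payoffs 8, 6 → best response Risky.
Lab B against (Novel, Novel): payoffs 4, 1 → best response Risky.
Lab B against (Novel, Risky): payoffs 8, 2 → best response Risky.
Lab C against (Safe, Risky): payoffs 1, 3 → best response Risky.
Lab C against (Safe, Moonshot): payoffs 5, 0 → best response Novel.
Lab C against (Incremental, Risky): payoffs 1, 3 → best response Risky.
Lab C against (Incremental, Moonshot): payoffs 6, 5 → best response Novel.
Lab C against (Novel, Risky): payoffs 7, 2 → best response Novel.
Lab C against (Novel, Moonshot): payoffs 5, 2 → best response Novel.
Mutual best responses: (Novel, Risky, Novel).

The unique pure-strategy Nash equilibrium is (Novel, Risky, Novel).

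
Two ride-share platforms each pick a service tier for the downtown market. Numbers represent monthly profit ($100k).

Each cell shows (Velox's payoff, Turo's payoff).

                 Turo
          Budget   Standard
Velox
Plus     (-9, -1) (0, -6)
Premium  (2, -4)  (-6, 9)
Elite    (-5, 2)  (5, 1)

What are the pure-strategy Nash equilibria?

Velox against Budget: payoffs -9, 2, -5 → best response Premium.
Velox against Standard: payoffs 0, -6, 5 → best response Elite.
Turo against Plus: payoffs -1, -6 → best response Budget.
Turo against Premium: payoffs -4, 9 → best response Standard.
Turo against Elite: payoffs 2, 1 → best response Budget.
No profile is a mutual best response for all players.

No pure-strategy Nash equilibrium.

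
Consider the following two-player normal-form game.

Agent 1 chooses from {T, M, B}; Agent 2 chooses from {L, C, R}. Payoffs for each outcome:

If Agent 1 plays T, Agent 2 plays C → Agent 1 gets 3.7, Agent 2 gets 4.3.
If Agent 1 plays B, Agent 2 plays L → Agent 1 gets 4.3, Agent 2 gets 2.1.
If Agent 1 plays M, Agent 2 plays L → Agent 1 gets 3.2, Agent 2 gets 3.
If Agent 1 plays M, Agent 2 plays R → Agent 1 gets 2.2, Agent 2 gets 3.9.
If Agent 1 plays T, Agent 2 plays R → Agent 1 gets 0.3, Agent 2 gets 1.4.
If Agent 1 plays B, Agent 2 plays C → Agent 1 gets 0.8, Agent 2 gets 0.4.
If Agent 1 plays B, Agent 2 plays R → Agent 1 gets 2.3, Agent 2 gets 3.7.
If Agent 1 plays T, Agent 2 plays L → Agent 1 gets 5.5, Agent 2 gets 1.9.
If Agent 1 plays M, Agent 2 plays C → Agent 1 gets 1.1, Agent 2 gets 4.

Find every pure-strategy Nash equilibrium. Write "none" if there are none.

(T, L): Agent 2 can switch to C (1.9 → 4.3). Not NE.
(T, C): Agent 1 gets 3.7, best alternative 1.1; Agent 2 gets 4.3, best alternative 1.9. No profitable deviation — NE.
(T, R): Agent 1 can switch to M (0.3 → 2.2). Not NE.
(M, L): Agent 1 can switch to T (3.2 → 5.5). Not NE.
(M, C): Agent 1 can switch to T (1.1 → 3.7). Not NE.
(M, R): Agent 1 can switch to B (2.2 → 2.3). Not NE.
(B, L): Agent 1 can switch to T (4.3 → 5.5). Not NE.
(B, C): Agent 1 can switch to T (0.8 → 3.7). Not NE.
(B, R): Agent 1 gets 2.3, best alternative 2.2; Agent 2 gets 3.7, best alternative 2.1. No profitable deviation — NE.

The pure Nash equilibria are (T, C) and (B, R).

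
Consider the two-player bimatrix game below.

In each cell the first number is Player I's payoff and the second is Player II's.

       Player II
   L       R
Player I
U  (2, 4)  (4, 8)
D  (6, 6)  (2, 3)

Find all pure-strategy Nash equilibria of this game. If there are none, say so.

The pure Nash equilibria are (U, R); (D, L).

Mark each player's best response to every combination of opponents' strategies; a profile where every player is best-responding is a pure Nash equilibrium.
Player I against L: payoffs 2, 6 → best response D.
Player I against R: payoffs 4, 2 → best response U.
Player II against U: payoffs 4, 8 → best response R.
Player II against D: payoffs 6, 3 → best response L.
Mutual best responses: (U, R); (D, L).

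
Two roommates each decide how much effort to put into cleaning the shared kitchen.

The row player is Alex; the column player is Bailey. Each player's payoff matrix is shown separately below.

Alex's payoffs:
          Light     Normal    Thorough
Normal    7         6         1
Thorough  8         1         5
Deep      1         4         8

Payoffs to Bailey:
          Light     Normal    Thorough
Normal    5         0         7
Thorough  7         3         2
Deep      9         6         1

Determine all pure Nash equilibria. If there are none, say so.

Alex against Light: payoffs 7, 8, 1 → best response Thorough.
Alex against Normal: payoffs 6, 1, 4 → best response Normal.
Alex against Thorough: payoffs 1, 5, 8 → best response Deep.
Bailey against Normal: payoffs 5, 0, 7 → best response Thorough.
Bailey against Thorough: payoffs 7, 3, 2 → best response Light.
Bailey against Deep: payoffs 9, 6, 1 → best response Light.
Mutual best responses: (Thorough, Light).

(Thorough, Light)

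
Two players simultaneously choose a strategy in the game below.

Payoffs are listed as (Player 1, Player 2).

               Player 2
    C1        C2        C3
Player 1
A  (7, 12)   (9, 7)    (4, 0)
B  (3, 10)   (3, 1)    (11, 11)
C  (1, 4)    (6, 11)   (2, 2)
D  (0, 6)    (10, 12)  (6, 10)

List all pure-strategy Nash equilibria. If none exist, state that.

The pure Nash equilibria are (A, C1), (B, C3), (D, C2).

Check each profile: it is a Nash equilibrium iff no player can strictly gain by switching unilaterally.
(A, C1): Player 1 gets 7, best alternative 3; Player 2 gets 12, best alternative 7. No profitable deviation — NE.
(A, C2): Player 1 can switch to D (9 → 10). Not NE.
(A, C3): Player 1 can switch to B (4 → 11). Not NE.
(B, C1): Player 1 can switch to A (3 → 7). Not NE.
(B, C2): Player 1 can switch to A (3 → 9). Not NE.
(B, C3): Player 1 gets 11, best alternative 6; Player 2 gets 11, best alternative 10. No profitable deviation — NE.
(C, C1): Player 1 can switch to A (1 → 7). Not NE.
(C, C2): Player 1 can switch to A (6 → 9). Not NE.
(C, C3): Player 1 can switch to A (2 → 4). Not NE.
(D, C1): Player 1 can switch to A (0 → 7). Not NE.
(D, C2): Player 1 gets 10, best alternative 9; Player 2 gets 12, best alternative 10. No profitable deviation — NE.
(D, C3): Player 1 can switch to B (6 → 11). Not NE.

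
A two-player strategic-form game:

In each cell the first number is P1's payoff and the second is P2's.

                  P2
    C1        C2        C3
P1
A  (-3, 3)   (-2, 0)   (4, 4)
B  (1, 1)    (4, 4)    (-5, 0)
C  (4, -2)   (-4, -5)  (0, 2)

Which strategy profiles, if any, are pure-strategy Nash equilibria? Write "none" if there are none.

(A, C3); (B, C2)

Mark each player's best response to every combination of opponents' strategies; a profile where every player is best-responding is a pure Nash equilibrium.
P1 against C1: payoffs -3, 1, 4 → best response C.
P1 against C2: payoffs -2, 4, -4 → best response B.
P1 against C3: payoffs 4, -5, 0 → best response A.
P2 against A: payoffs 3, 0, 4 → best response C3.
P2 against B: payoffs 1, 4, 0 → best response C2.
P2 against C: payoffs -2, -5, 2 → best response C3.
Mutual best responses: (A, C3); (B, C2).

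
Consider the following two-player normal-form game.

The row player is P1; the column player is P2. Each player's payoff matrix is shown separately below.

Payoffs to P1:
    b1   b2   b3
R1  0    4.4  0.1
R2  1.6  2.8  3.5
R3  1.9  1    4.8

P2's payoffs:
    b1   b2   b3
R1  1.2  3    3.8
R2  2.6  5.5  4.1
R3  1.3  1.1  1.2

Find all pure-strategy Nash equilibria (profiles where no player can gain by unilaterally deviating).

For each player, find the best response to each opponent profile; mutual best responses are the pure NE.
P1 against b1: payoffs 0, 1.6, 1.9 → best response R3.
P1 against b2: payoffs 4.4, 2.8, 1 → best response R1.
P1 against b3: payoffs 0.1, 3.5, 4.8 → best response R3.
P2 against R1: payoffs 1.2, 3, 3.8 → best response b3.
P2 against R2: payoffs 2.6, 5.5, 4.1 → best response b2.
P2 against R3: payoffs 1.3, 1.1, 1.2 → best response b1.
Mutual best responses: (R3, b1).

Pure NE: (R3, b1)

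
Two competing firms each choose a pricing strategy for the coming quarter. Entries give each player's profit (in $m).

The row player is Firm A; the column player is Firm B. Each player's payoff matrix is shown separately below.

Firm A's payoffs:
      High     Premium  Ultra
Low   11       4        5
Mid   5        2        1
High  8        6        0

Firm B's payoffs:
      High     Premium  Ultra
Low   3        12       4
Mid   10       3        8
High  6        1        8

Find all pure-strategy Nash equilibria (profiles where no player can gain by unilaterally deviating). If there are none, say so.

Mark each player's best response to every combination of opponents' strategies; a profile where every player is best-responding is a pure Nash equilibrium.
Firm A against High: payoffs 11, 5, 8 → best response Low.
Firm A against Premium: payoffs 4, 2, 6 → best response High.
Firm A against Ultra: payoffs 5, 1, 0 → best response Low.
Firm B against Low: payoffs 3, 12, 4 → best response Premium.
Firm B against Mid: payoffs 10, 3, 8 → best response High.
Firm B against High: payoffs 6, 1, 8 → best response Ultra.
No profile is a mutual best response for all players.

This game has no pure Nash equilibrium.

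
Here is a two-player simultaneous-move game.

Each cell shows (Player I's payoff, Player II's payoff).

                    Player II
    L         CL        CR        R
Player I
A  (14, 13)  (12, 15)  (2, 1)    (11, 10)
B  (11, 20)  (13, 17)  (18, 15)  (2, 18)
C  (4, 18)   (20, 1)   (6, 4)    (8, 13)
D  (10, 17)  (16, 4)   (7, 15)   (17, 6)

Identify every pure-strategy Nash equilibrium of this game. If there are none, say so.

Player I against L: payoffs 14, 11, 4, 10 → best response A.
Player I against CL: payoffs 12, 13, 20, 16 → best response C.
Player I against CR: payoffs 2, 18, 6, 7 → best response B.
Player I against R: payoffs 11, 2, 8, 17 → best response D.
Player II against A: payoffs 13, 15, 1, 10 → best response CL.
Player II against B: payoffs 20, 17, 15, 18 → best response L.
Player II against C: payoffs 18, 1, 4, 13 → best response L.
Player II against D: payoffs 17, 4, 15, 6 → best response L.
No profile is a mutual best response for all players.

No pure-strategy Nash equilibrium.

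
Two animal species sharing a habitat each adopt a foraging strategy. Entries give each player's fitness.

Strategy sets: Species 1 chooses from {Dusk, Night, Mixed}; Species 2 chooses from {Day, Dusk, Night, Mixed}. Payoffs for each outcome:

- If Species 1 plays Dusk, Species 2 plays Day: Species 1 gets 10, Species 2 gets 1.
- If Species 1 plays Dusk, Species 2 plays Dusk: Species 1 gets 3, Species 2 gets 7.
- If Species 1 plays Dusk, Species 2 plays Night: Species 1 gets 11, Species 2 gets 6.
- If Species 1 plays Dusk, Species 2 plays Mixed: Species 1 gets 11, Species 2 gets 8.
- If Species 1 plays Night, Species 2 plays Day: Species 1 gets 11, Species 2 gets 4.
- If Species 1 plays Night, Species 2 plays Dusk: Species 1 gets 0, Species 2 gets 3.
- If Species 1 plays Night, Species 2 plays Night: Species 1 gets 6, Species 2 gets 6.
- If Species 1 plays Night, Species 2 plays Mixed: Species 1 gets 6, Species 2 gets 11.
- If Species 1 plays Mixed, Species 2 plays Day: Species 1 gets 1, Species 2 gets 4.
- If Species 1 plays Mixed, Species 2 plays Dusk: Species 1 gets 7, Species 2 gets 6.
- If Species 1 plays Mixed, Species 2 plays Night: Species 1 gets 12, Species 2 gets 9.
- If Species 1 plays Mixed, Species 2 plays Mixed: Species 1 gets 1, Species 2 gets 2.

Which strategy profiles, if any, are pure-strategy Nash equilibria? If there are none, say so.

Pure-strategy Nash equilibria: (Dusk, Mixed) and (Mixed, Night)

Check each profile: it is a Nash equilibrium iff no player can strictly gain by switching unilaterally.
(Dusk, Day): Species 1 can switch to Night (10 → 11). Not NE.
(Dusk, Dusk): Species 1 can switch to Mixed (3 → 7). Not NE.
(Dusk, Night): Species 1 can switch to Mixed (11 → 12). Not NE.
(Dusk, Mixed): Species 1 gets 11, best alternative 6; Species 2 gets 8, best alternative 7. No profitable deviation — NE.
(Night, Day): Species 2 can switch to Night (4 → 6). Not NE.
(Night, Dusk): Species 1 can switch to Dusk (0 → 3). Not NE.
(Night, Night): Species 1 can switch to Dusk (6 → 11). Not NE.
(Night, Mixed): Species 1 can switch to Dusk (6 → 11). Not NE.
(Mixed, Day): Species 1 can switch to Dusk (1 → 10). Not NE.
(Mixed, Dusk): Species 2 can switch to Night (6 → 9). Not NE.
(Mixed, Night): Species 1 gets 12, best alternative 11; Species 2 gets 9, best alternative 6. No profitable deviation — NE.
(Mixed, Mixed): Species 1 can switch to Dusk (1 → 11). Not NE.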